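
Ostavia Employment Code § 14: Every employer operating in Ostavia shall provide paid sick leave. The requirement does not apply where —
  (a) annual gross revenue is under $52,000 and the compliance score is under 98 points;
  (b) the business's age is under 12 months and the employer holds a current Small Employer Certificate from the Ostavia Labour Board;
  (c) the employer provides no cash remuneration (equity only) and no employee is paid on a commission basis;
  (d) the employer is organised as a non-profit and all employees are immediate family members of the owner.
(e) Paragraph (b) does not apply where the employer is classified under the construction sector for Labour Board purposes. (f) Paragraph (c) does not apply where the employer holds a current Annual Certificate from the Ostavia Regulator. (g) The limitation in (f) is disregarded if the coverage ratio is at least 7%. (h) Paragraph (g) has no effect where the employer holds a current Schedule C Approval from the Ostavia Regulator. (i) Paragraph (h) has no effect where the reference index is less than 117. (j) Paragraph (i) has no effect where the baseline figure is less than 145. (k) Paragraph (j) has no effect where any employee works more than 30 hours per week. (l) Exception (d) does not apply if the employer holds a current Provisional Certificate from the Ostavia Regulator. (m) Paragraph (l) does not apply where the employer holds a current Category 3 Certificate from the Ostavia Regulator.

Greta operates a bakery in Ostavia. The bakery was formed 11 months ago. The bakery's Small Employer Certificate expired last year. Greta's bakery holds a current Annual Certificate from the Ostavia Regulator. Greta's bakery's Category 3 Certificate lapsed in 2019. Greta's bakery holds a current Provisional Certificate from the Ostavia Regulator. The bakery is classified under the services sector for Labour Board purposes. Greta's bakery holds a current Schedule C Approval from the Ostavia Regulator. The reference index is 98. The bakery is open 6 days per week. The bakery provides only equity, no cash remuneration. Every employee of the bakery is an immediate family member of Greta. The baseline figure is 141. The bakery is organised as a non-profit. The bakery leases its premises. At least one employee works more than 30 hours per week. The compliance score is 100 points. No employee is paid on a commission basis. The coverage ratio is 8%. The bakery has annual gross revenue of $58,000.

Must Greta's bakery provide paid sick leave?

No — exception (c) applies; Greta's bakery is not required to provide paid sick leave.

Exception (a) fails — annual gross revenue is $58,000, not under $52,000.
Exception (b) requires that the employer holds a current Small Employer Certificate from the Ostavia Labour Board; but the Small Employer Certificate has expired, so (b) is unavailable.
All of (c)'s requirements are met (remuneration is equity-only; no employee is paid on commission). Considering the limiting provisions: (f) would limit (c) — a current Annual Certificate is held — but (g) sets (f) aside: (g) operates against (f): the coverage ratio is 8%, meeting the 7% threshold. (h) would limit (g) — a current Schedule C Approval is held — but (i) sets (h) aside: (i) operates against (h): the reference index is 98, less than the 117 limit. (j) would limit (i) — the baseline figure is 141, less than the 145 limit — but (k) sets (j) aside: (k) is triggered — at least one employee exceeds 30 hours/week. (c) remains available.
Exception (d) is satisfied on its face — the employer is a non-profit; every employee is an immediate family member. But: (l) operates — a current Provisional Certificate is held. (m), which would lift (l), does not operate here — no current Category 3 Certificate is held. (d) is therefore removed.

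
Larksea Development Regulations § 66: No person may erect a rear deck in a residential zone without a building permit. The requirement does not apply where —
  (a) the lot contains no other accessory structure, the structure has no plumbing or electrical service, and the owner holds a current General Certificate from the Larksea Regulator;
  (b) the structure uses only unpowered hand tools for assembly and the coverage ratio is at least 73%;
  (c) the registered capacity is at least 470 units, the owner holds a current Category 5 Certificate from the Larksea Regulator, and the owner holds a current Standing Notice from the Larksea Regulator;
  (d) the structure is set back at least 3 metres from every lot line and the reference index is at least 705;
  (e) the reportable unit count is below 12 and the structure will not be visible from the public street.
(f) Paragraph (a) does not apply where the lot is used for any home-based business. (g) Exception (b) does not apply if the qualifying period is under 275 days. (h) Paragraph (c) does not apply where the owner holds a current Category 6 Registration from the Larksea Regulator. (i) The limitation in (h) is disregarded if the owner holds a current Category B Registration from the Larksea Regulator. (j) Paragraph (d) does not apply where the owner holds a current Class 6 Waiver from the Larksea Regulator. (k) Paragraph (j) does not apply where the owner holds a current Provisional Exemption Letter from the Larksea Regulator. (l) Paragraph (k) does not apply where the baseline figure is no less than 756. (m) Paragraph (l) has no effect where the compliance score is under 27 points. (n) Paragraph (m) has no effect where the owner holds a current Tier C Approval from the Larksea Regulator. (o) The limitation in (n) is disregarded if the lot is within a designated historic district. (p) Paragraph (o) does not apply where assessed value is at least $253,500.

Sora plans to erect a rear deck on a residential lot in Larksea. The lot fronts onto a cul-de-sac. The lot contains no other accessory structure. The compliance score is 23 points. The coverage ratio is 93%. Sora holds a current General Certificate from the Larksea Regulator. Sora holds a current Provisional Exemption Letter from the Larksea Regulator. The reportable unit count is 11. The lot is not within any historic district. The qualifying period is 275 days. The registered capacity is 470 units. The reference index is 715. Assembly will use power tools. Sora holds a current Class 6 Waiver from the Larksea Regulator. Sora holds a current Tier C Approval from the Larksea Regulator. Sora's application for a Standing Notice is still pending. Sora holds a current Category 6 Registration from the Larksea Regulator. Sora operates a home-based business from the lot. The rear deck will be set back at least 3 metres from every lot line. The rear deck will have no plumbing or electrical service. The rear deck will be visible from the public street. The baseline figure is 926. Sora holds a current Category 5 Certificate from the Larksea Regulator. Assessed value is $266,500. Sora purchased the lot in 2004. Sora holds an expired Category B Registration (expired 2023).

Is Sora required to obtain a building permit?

All of (a)'s requirements are met (the lot has no other accessory structure; there is no plumbing or electrical service; a current General Certificate is held). However, paragraph (f) must be considered: (f) operates against (a): a home-based business operates on the lot. So (a) is unavailable.
Exception (b) fails — assembly uses power tools.
Exception (c) does not apply: the Standing Notice is not current.
Exception (d) is satisfied on its face — the setback is at least 3 m on every side; the reference index is 715, meeting the 705 threshold. But applying paragraphs (j)–(p): (j) operates against (d): a current Class 6 Waiver is held. (k) is engaged (a current Provisional Exemption Letter is held), but is set aside by (l): (l) is engaged — the baseline figure is 926, meeting the 756 threshold. (m) would limit (l) — the compliance score is 23 points, under the 27 points limit — but (n) sets (m) aside: (n) is engaged — a current Tier C Approval is held. (o), which would lift (n), is not triggered — the lot is not in a historic district. Exception (d) does not apply.
Exception (e) does not apply: the structure will be visible from the street.
No exception displaces § 66.

Yes — Sora must obtain a building permit.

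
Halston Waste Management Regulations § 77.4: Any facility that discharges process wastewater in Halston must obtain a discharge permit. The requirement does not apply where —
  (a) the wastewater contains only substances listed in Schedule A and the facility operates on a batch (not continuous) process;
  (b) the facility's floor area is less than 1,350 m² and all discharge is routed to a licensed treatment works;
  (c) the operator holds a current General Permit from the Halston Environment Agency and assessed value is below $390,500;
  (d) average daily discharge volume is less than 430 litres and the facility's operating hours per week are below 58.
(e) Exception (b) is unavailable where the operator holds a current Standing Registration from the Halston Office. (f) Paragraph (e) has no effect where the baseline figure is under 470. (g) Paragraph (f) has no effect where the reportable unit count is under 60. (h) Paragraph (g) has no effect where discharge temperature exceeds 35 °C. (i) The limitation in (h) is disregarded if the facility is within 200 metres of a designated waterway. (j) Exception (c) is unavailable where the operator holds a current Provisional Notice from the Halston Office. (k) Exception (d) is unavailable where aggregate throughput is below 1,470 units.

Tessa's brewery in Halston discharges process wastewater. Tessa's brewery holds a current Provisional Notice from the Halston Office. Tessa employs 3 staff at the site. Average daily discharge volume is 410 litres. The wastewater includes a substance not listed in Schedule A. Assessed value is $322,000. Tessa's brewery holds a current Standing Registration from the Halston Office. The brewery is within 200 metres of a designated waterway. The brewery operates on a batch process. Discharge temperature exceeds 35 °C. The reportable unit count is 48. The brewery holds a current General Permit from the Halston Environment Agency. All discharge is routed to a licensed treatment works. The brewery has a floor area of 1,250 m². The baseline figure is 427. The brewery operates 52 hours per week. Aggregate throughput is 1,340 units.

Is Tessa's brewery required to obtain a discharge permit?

Yes — Tessa's brewery must obtain a discharge permit.

Exception (a) fails — the wastewater includes a non-Schedule-A substance.
Exception (b) is satisfied on its face — the facility's floor area is 1,250 m², less than the 1,350 m² limit; discharge is routed to a licensed treatment works. But applying paragraphs (e)–(i): (e) is triggered — a current Standing Registration is held. (f) is engaged (the baseline figure is 427, under the 470 limit), but is displaced by (g): (g) operates against (f): the reportable unit count is 48, under the 60 limit. (h) would limit (g) — discharge temperature exceeds 35 °C — but (i) sets (h) aside: (i) operates against (h): the brewery is within 200 m of a designated waterway. (b) is therefore removed.
Exception (c) is satisfied on its face — a current General Permit is held; assessed value is $322,000, below the $390,500 limit. Turning to paragraph (j): (j) is engaged — a current Provisional Notice is held. (c) is therefore removed.
Exception (d): average daily discharge volume is 410 litres, less than the 430 litres limit; the facility's operating hours per week are 52, below the 58 limit — every condition holds. But: (k) operates against (d): aggregate throughput is 1,340 units, below the 1,470 units limit. (d) is therefore removed.
No exception displaces § 77.4.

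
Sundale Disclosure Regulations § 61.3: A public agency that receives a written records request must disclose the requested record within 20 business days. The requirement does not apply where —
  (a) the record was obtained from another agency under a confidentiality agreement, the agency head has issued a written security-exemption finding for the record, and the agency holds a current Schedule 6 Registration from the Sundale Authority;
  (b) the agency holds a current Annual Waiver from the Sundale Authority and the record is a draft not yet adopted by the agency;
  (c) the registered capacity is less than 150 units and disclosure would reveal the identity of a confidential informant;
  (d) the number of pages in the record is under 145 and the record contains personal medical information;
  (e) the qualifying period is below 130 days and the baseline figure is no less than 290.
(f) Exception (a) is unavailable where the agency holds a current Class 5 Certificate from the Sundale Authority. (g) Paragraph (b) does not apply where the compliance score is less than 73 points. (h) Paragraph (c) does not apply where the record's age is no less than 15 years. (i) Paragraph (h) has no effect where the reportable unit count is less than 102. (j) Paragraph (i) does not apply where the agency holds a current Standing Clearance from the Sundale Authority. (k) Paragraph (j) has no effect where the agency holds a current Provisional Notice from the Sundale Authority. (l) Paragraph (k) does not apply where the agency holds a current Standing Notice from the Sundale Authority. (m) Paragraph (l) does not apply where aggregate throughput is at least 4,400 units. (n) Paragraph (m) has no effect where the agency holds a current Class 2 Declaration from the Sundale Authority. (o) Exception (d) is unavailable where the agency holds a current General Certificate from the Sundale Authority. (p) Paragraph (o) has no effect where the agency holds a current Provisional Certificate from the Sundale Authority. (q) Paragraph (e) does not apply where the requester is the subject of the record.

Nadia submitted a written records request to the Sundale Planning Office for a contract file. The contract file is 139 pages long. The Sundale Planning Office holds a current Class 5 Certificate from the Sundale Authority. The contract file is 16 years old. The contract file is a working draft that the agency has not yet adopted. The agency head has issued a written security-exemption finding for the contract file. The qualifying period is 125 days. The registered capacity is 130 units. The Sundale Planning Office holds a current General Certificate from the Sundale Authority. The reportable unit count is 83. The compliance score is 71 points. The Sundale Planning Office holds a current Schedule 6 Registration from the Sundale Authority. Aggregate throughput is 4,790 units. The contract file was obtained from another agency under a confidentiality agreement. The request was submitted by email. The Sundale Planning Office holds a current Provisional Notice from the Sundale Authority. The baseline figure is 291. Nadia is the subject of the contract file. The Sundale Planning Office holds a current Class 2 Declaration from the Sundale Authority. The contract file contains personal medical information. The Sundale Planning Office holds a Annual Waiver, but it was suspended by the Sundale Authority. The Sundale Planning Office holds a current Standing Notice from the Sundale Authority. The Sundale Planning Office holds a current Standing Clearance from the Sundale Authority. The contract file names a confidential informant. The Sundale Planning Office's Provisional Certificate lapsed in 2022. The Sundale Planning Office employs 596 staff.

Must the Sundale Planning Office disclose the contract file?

Exception (a): the contract file was obtained under a confidentiality agreement; a written security-exemption finding has been issued; a current Schedule 6 Registration is held — every condition holds. Turning to paragraph (f): (f) applies — a current Class 5 Certificate is held. So (a) is unavailable.
Exception (b) fails — no current Annual Waiver is held.
Exception (c): the registered capacity is 130 units, less than the 150 units limit; the contract file names a confidential informant — every condition holds. Turning to paragraphs (h)–(n): (h) operates — the record's age is 16 years, meeting the 15 years threshold. (i) would limit (h) — the reportable unit count is 83, less than the 102 limit — but (j) sets (i) aside: (j) operates against (i): a current Standing Clearance is held. (k) would limit (j) — a current Provisional Notice is held — but (l) sets (k) aside: (l) is engaged — a current Standing Notice is held. (m) would limit (l) — aggregate throughput is 4,790 units, meeting the 4,400 units threshold — but (n) sets (m) aside: (n) is engaged — a current Class 2 Declaration is held. Exception (c) does not apply.
Exception (d) is satisfied on its face — the number of pages in the record is 139, under the 145 limit; the contract file contains personal medical information. However, paragraphs (o)–(p) must be considered: (o) operates — a current General Certificate is held. (p) is inapplicable (no current Provisional Certificate is held), so (o) stands. So (d) is unavailable.
Exception (e): the qualifying period is 125 days, below the 130 days limit; the baseline figure is 291, meeting the 290 threshold — every condition holds. However, paragraph (q) must be considered: (q) is triggered — Nadia is the subject of the contract file. So (e) is unavailable.
None of the exceptions is available; § 61.3 applies in full.

Yes — the Sundale Planning Office must disclose the contract file.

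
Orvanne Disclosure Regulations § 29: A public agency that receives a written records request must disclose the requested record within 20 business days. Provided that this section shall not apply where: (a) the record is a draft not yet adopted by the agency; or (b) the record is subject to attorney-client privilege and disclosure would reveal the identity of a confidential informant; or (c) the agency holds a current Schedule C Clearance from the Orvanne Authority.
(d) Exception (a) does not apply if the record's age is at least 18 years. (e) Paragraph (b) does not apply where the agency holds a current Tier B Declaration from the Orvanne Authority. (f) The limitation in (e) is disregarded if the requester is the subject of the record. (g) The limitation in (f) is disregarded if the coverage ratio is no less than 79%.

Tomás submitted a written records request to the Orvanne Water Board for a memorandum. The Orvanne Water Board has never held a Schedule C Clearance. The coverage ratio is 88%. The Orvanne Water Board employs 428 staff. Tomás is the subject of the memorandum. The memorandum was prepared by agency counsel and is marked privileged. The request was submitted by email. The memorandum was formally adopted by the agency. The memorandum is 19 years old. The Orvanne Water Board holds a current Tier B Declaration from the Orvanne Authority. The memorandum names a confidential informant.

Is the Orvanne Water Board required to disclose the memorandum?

Exception (a) does not apply: the memorandum has been formally adopted.
All of (b)'s requirements are met (the memorandum is privileged; the memorandum names a confidential informant). Turning to paragraphs (e)–(g): (e) operates against (b): a current Tier B Declaration is held. (f) would limit (e) — Tomás is the subject of the memorandum — but (g) sets (f) aside: (g) is triggered — the coverage ratio is 88%, meeting the 79% threshold. Exception (b) does not apply.
Exception (c) does not apply: no current Schedule C Clearance is held.
No exception applies. The general rule governs.

Yes — the Orvanne Water Board must disclose the memorandum.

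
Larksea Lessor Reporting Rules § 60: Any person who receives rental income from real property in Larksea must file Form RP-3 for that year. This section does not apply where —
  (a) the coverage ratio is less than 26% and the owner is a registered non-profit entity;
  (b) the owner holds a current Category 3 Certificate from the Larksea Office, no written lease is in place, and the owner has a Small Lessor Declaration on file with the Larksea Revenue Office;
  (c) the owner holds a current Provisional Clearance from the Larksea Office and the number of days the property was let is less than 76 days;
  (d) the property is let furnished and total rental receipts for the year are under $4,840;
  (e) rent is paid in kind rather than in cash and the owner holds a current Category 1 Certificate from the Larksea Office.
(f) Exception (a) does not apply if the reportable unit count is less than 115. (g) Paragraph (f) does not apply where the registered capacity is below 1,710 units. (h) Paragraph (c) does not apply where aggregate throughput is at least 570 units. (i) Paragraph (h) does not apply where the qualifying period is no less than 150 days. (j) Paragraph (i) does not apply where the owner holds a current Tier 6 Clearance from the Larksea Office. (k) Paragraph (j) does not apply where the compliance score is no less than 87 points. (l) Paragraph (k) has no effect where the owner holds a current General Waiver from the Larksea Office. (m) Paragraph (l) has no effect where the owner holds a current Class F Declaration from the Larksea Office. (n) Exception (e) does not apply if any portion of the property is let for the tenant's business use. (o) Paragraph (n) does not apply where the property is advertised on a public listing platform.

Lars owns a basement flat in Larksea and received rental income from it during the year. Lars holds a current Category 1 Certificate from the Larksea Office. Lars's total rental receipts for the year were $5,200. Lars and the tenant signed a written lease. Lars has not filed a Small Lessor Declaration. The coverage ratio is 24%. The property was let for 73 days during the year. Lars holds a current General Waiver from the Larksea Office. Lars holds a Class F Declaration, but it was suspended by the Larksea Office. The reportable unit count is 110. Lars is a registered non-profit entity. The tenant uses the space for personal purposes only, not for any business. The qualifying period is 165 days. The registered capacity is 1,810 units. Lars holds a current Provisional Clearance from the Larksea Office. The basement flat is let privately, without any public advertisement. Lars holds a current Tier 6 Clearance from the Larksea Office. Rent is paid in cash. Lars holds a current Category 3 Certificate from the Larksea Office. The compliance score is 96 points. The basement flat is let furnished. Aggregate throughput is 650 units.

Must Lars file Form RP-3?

Yes — Lars must file Form RP-3.

All of (a)'s requirements are met (the coverage ratio is 24%, less than the 26% limit; Lars is a registered non-profit). Turning to paragraphs (f)–(g): (f) operates — the reportable unit count is 110, less than the 115 limit. (g), which would lift (f), is not engaged — the registered capacity is 1,810 units, not below 1,710 units. Exception (a) does not apply.
Exception (b) requires that no written lease is in place; but a written lease is in place, so (b) is unavailable.
Exception (c) is satisfied on its face — a current Provisional Clearance is held; the number of days the property was let is 73 days, less than the 76 days limit. But applying paragraphs (h)–(m): (h) operates against (c): aggregate throughput is 650 units, meeting the 570 units threshold. (i) would limit (h) — the qualifying period is 165 days, meeting the 150 days threshold — but (j) sets (i) aside: (j) operates — a current Tier 6 Clearance is held. (k) would limit (j) — the compliance score is 96 points, meeting the 87 points threshold — but (l) sets (k) aside: (l) operates against (k): a current General Waiver is held. (m), which would lift (l), is not engaged — no current Class F Declaration is held. (c) is therefore removed.
Exception (d) requires that total rental receipts for the year are under $4,840; but total rental receipts for the year are $5,200, not under $4,840, so (d) is unavailable.
Exception (e) does not apply: rent is paid in cash.
No exception is made out. Lars falls within the general rule.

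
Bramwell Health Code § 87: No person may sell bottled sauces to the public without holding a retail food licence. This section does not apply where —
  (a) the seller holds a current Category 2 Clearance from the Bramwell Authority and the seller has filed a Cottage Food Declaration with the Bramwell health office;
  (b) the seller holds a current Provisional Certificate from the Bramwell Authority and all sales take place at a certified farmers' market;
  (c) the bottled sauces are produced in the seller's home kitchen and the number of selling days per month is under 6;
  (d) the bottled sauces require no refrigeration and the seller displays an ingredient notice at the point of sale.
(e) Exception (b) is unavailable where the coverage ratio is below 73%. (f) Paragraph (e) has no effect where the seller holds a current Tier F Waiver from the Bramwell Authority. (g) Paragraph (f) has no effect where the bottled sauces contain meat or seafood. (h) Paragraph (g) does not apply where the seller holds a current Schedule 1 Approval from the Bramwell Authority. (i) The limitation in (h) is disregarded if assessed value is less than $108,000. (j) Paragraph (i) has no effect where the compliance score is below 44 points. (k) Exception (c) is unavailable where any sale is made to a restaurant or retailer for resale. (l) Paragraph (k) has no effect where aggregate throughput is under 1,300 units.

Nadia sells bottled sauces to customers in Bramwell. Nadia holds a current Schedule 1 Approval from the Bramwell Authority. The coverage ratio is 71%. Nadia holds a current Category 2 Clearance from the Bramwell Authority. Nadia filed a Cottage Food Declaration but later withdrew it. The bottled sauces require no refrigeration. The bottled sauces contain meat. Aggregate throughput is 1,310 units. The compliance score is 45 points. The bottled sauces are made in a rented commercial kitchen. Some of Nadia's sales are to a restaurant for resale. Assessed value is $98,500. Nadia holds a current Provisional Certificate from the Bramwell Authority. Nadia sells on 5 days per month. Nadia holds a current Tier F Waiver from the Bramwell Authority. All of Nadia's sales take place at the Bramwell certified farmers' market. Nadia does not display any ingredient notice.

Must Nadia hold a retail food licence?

Exception (a) does not apply: the Cottage Food Declaration was withdrawn.
Exception (b): a current Provisional Certificate is held; all sales are at a certified farmers' market — every condition holds. But applying paragraphs (e)–(j): (e) operates against (b): the coverage ratio is 71%, below the 73% limit. (f) would limit (e) — a current Tier F Waiver is held — but (g) sets (f) aside: (g) applies — the bottled sauces contain meat. (h) would limit (g) — a current Schedule 1 Approval is held — but (i) sets (h) aside: (i) operates against (h): assessed value is $98,500, less than the $108,000 limit. (j) is inapplicable (the compliance score is 45 points, not below 44 points), so (i) stands. So (b) is unavailable.
Exception (c) requires that the bottled sauces are produced in the seller's home kitchen; but the bottled sauces are made in a commercial kitchen, not a home kitchen, so (c) is unavailable.
Exception (d) does not apply: no ingredient notice is displayed.
No exception applies. The general rule governs.

Yes — Nadia must hold a retail food licence.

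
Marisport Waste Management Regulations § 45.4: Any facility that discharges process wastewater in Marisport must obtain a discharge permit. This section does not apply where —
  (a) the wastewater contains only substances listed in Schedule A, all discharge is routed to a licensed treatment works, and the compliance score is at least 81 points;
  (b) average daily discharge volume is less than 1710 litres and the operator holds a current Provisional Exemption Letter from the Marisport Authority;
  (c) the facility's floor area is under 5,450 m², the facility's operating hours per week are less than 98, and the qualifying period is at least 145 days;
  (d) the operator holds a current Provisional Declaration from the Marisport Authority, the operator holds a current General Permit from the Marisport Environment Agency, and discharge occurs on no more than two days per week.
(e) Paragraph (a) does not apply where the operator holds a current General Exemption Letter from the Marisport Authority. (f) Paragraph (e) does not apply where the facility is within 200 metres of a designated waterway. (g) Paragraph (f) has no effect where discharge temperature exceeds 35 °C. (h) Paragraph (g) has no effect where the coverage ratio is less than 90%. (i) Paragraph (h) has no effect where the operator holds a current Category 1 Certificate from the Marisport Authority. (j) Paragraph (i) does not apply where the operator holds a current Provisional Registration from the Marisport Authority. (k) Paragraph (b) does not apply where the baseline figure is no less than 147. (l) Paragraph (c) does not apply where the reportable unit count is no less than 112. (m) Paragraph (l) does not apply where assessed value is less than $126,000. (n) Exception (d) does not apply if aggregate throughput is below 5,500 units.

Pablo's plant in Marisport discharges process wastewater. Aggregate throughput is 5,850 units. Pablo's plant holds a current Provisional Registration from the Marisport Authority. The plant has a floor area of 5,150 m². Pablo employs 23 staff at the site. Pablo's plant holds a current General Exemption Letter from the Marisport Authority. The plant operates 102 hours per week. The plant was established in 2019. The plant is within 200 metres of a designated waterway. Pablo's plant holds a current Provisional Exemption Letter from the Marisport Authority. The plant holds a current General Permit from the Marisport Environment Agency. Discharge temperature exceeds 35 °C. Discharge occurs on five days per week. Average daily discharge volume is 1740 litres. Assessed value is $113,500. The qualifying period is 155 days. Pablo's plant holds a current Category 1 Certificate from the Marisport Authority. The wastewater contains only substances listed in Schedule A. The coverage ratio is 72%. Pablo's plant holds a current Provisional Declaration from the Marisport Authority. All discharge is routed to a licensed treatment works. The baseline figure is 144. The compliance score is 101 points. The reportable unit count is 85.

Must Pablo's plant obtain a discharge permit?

No — exception (a) applies; Pablo's plant is not required to obtain a discharge permit.

Exception (a): the wastewater is Schedule-A-only; discharge is routed to a licensed treatment works; the compliance score is 101 points, meeting the 81 points threshold — every condition holds. Under paragraphs (e)–(j): (e) operates (a current General Exemption Letter is held), but yields to (f): (f) is triggered — the plant is within 200 m of a designated waterway. (g) would limit (f) — discharge temperature exceeds 35 °C — but (h) sets (g) aside: (h) operates against (g): the coverage ratio is 72%, less than the 90% limit. (i) would limit (h) — a current Category 1 Certificate is held — but (j) sets (i) aside: (j) operates — a current Provisional Registration is held. Exception (a) stands.
Exception (b) does not apply: average daily discharge volume is 1740 litres, not less than 1710 litres.
Exception (c) does not apply: the facility's operating hours per week are 102, not less than 98.
Exception (d) fails — discharge occurs on five days per week.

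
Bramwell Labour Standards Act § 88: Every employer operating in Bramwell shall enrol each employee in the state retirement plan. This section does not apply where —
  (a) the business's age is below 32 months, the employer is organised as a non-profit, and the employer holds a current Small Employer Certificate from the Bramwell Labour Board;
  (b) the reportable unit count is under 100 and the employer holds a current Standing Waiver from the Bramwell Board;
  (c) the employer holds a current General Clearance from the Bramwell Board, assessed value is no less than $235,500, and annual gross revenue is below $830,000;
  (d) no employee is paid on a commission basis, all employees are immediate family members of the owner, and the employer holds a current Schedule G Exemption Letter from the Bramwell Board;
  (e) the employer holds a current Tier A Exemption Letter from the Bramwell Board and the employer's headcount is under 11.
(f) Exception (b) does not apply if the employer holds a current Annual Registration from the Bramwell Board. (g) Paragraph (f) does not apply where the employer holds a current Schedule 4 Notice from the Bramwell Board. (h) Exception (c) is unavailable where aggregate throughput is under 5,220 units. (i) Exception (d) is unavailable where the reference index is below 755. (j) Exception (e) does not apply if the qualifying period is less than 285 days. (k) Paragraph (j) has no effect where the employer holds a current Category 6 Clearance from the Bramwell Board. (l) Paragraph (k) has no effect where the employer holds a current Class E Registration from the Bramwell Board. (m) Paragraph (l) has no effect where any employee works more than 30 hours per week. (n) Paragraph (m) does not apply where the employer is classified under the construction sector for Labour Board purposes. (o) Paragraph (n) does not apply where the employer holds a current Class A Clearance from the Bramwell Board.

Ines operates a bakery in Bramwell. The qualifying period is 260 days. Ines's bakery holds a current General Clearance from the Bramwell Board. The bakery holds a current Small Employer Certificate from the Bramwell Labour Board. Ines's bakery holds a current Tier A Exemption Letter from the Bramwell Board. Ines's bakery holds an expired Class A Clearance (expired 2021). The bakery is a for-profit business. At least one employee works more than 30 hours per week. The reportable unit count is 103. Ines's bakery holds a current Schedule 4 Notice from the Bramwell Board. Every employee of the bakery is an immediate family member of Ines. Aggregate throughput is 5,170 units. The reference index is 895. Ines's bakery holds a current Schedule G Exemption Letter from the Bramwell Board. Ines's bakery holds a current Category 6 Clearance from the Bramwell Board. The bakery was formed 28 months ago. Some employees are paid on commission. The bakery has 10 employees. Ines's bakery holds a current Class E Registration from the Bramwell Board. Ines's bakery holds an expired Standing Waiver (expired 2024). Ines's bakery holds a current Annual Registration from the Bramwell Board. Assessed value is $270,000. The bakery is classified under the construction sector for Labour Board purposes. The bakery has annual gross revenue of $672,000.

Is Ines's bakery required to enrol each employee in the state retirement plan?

Yes — Ines's bakery must enrol each employee in the state retirement plan.

Exception (a) requires that the employer is organised as a non-profit; but the employer is for-profit, so (a) is unavailable.
Exception (b) fails — the reportable unit count is 103, not under 100.
Exception (c)'s conditions are all satisfied: a current General Clearance is held; assessed value is $270,000, meeting the $235,500 threshold; annual gross revenue is $672,000, below the $830,000 limit. However, paragraph (h) must be considered: (h) applies — aggregate throughput is 5,170 units, under the 5,220 units limit. So (c) is unavailable.
Exception (d) requires that no employee is paid on a commission basis; but some employees are paid on commission, so (d) is unavailable.
Exception (e): a current Tier A Exemption Letter is held; the employer's headcount is 10, under the 11 limit — every condition holds. But applying paragraphs (j)–(o): (j) is triggered — the qualifying period is 260 days, less than the 285 days limit. (k) would limit (j) — a current Category 6 Clearance is held — but (l) sets (k) aside: (l) is triggered — a current Class E Registration is held. (m) would limit (l) — at least one employee exceeds 30 hours/week — but (n) sets (m) aside: (n) operates against (m): the bakery is classified under the construction sector. (o), which would lift (n), is inapplicable — the Class A Clearance is not current. (e) is therefore removed.
None of the exceptions is available; § 88 applies in full.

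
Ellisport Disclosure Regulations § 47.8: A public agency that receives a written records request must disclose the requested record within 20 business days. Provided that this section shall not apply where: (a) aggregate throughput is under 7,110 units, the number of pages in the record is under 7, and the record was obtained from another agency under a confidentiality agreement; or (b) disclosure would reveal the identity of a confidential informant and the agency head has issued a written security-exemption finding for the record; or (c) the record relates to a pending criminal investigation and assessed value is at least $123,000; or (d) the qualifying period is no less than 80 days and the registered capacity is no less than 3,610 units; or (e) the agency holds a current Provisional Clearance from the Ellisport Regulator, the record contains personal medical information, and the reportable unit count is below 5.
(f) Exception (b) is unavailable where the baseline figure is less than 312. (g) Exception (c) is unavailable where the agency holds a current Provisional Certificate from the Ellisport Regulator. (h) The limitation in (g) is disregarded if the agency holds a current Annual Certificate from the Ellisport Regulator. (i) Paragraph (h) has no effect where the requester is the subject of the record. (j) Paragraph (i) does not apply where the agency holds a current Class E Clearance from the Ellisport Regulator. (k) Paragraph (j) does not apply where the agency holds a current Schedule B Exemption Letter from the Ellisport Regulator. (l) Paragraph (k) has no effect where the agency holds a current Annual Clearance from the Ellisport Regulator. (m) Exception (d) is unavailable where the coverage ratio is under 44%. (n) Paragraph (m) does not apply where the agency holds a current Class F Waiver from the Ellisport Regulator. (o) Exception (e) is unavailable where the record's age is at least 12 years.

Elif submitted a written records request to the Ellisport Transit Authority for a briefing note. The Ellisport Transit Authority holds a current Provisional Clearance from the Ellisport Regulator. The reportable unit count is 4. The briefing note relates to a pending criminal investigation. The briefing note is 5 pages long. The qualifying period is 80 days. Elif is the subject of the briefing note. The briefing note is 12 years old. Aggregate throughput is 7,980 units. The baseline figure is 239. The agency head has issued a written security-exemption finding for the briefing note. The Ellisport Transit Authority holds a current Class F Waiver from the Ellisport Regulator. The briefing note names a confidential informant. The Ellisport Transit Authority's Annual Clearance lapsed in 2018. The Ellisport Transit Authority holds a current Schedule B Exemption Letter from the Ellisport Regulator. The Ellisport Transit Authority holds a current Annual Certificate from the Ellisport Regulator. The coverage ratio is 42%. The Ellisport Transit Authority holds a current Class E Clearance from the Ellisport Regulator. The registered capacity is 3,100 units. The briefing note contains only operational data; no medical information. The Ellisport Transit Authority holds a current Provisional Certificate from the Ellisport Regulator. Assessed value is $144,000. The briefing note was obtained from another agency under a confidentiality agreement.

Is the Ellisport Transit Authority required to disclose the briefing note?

Yes — the Ellisport Transit Authority must disclose the briefing note.

Exception (a) fails — aggregate throughput is 7,980 units, not under 7,110 units.
Exception (b)'s conditions are all satisfied: the briefing note names a confidential informant; a written security-exemption finding has been issued. But applying paragraph (f): (f) applies — the baseline figure is 239, less than the 312 limit. So (b) is unavailable.
Exception (c) is satisfied on its face — the briefing note relates to a pending investigation; assessed value is $144,000, meeting the $123,000 threshold. Turning to paragraphs (g)–(l): (g) is engaged — a current Provisional Certificate is held. (h) operates (a current Annual Certificate is held), but is displaced by (i): (i) applies — Elif is the subject of the briefing note. (j) would limit (i) — a current Class E Clearance is held — but (k) sets (j) aside: (k) operates against (j): a current Schedule B Exemption Letter is held. (l) is not engaged (the Annual Clearance is not current), so (k) stands. Exception (c) does not apply.
Exception (d) requires that the registered capacity is no less than 3,610 units; but the registered capacity is 3,100 units, short of 3,610 units, so (d) is unavailable.
Exception (e) requires that the record contains personal medical information; but the briefing note contains only operational data, so (e) is unavailable.
No exception applies. The general rule governs.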